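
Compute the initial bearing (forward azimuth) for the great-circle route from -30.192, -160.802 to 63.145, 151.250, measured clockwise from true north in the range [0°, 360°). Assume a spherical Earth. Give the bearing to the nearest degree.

340°

Δλ = 151.250 − -160.802 = 312.052°; wrapped into (−180°, 180°]: -47.948°.
θ = atan2( sin Δλ · cos φ₂ , cos φ₁ · sin φ₂ − sin φ₁ · cos φ₂ · cos Δλ )
  = atan2(-0.33543, 0.92329) = -19.966° → normalised to [0°, 360°): 340.034°.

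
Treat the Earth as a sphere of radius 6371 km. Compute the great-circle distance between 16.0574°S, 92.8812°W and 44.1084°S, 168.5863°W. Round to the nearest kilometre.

Δλ = -168.5863 − -92.8812 = -75.7051°.
Δφ = -44.1084 − -16.0574 = -28.0510°.
a = sin²(Δφ/2) + cos φ₁ · cos φ₂ · sin²(Δλ/2) = 0.318554.
c = 2·atan2(√a, √(1−a)) = 1.19943 rad → d = 6371·c ≈ 7641.55 km.

7642 km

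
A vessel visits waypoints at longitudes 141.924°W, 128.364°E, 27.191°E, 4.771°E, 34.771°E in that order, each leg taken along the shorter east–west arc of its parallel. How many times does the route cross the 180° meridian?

1

Leg 1: -141.924° → +128.364°, shortest Δλ = -89.712° (west) — crosses 180°.
Leg 2: +128.364° → +27.191°, shortest Δλ = -101.173° (west) — does not cross 180°.
Leg 3: +27.191° → +4.771°, shortest Δλ = -22.42° (west) — does not cross 180°.
Leg 4: +4.771° → +34.771°, shortest Δλ = 30.0° (east) — does not cross 180°.
Total crossings: 1.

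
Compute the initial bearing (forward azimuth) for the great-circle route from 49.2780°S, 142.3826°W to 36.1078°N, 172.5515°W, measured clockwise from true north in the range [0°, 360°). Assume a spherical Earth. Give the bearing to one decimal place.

Δλ = -172.5515 − -142.3826 = -30.1689°.
θ = atan2( sin Δλ · cos φ₂ , cos φ₁ · sin φ₂ − sin φ₁ · cos φ₂ · cos Δλ )
  = atan2(-0.40602, 0.91382) = -23.956° → normalised to [0°, 360°): 336.044°.

336.0°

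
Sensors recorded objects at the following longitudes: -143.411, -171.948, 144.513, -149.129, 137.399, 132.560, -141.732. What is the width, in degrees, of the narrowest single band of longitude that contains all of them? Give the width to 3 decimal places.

85.708°

Sort the longitudes: -171.948°, -149.129°, -143.411°, -141.732°, +132.560°, +137.399°, +144.513°.
Eastward gaps between consecutive values (wrapping around): 22.819°, 5.718°, 1.679°, 274.292°, 4.839°, 7.114°, 43.539°.
Largest gap = 274.292° ⇒ minimal covering band is its complement: 360° − 274.292° = 85.708°.
Band runs from +132.560° eastward to -141.732°, crossing the antimeridian.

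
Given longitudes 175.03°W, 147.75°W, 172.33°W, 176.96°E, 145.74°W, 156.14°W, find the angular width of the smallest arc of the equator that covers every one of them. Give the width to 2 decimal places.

Sort the longitudes: -175.03°, -172.33°, -156.14°, -147.75°, -145.74°, +176.96°.
Eastward gaps between consecutive values (wrapping around): 2.70°, 16.19°, 8.39°, 2.01°, 322.70°, 8.01°.
Largest gap = 322.70° ⇒ minimal covering band is its complement: 360° − 322.70° = 37.30°.
Band runs from +176.96° eastward to -145.74°, crossing the antimeridian.

37.30°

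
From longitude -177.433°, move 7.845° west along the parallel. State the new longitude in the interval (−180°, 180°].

+174.722°

Start at -177.433°; shift −7.845° → -185.278°.
-185.278° lies outside (−180°, 180°]; add 360° → +174.722°.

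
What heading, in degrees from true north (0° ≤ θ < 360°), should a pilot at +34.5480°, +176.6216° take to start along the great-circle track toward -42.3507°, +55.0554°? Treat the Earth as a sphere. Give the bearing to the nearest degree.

Δλ = 55.0554 − 176.6216 = -121.5662°.
θ = atan2( sin Δλ · cos φ₂ , cos φ₁ · sin φ₂ − sin φ₁ · cos φ₂ · cos Δλ )
  = atan2(-0.62968, -0.33547) = -118.047° → normalised to [0°, 360°): 241.953°.

242°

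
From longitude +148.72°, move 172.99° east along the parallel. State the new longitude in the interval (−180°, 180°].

Start at +148.72°; shift +172.99° → +321.71°.
+321.71° lies outside (−180°, 180°]; subtract 360° → -38.29°.

-38.29°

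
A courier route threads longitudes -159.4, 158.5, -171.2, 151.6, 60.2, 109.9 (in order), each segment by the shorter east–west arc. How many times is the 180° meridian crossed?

3

Leg 1: -159.4° → +158.5°, shortest Δλ = -42.1° (west) — crosses 180°.
Leg 2: +158.5° → -171.2°, shortest Δλ = 30.3° (east) — crosses 180°.
Leg 3: -171.2° → +151.6°, shortest Δλ = -37.2° (west) — crosses 180°.
Leg 4: +151.6° → +60.2°, shortest Δλ = -91.4° (west) — does not cross 180°.
Leg 5: +60.2° → +109.9°, shortest Δλ = 49.7° (east) — does not cross 180°.
Total crossings: 3.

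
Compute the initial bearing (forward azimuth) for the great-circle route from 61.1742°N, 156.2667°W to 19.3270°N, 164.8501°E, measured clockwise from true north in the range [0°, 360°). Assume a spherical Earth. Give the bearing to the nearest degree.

Δλ = 164.8501 − -156.2667 = 321.1168°; wrapped into (−180°, 180°]: -38.8832°.
θ = atan2( sin Δλ · cos φ₂ , cos φ₁ · sin φ₂ − sin φ₁ · cos φ₂ · cos Δλ )
  = atan2(-0.59236, -0.48397) = -129.249° → normalised to [0°, 360°): 230.751°.

231°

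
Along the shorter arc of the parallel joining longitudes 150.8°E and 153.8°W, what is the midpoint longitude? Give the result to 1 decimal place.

Signed shortest Δλ from +150.8° to -153.8° is +55.4°.
Midpoint longitude = +150.8° + (+55.4°)/2 = +150.8° + 27.7° = +178.5°.
(The naïve average (+150.8 + -153.8)/2 = -1.5° is on the wrong side of the globe.)

178.5°E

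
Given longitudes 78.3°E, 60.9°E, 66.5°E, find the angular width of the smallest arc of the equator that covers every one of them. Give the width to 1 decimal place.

17.4°

Sort the longitudes: +60.9°, +66.5°, +78.3°.
Eastward gaps between consecutive values (wrapping around): 5.6°, 11.8°, 342.6°.
Largest gap = 342.6° ⇒ minimal covering band is its complement: 360° − 342.6° = 17.4°.
Band runs from +60.9° eastward to +78.3°.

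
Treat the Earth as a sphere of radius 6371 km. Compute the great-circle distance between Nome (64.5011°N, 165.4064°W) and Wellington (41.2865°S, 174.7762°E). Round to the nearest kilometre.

Δλ = 174.7762 − -165.4064 = 340.1826°; wrapped into (−180°, 180°]: -19.8174°.
Δφ = -41.2865 − 64.5011 = -105.7876°.
a = sin²(Δφ/2) + cos φ₁ · cos φ₂ · sin²(Δλ/2) = 0.645615.
c = 2·atan2(√a, √(1−a)) = 1.86631 rad → d = 6371·c ≈ 11890.25 km.

11890 km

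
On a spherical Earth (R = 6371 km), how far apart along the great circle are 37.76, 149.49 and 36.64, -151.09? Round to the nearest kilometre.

5172 km

Δλ = -151.09 − 149.49 = -300.58°; wrapped into (−180°, 180°]: 59.42°.
Δφ = 36.64 − 37.76 = -1.12°.
a = sin²(Δφ/2) + cos φ₁ · cos φ₂ · sin²(Δλ/2) = 0.155914.
c = 2·atan2(√a, √(1−a)) = 0.81183 rad → d = 6371·c ≈ 5172.17 km.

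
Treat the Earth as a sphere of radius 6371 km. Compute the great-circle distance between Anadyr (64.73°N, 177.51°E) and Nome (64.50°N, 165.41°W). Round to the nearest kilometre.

812 km

Δλ = -165.41 − 177.51 = -342.92°; wrapped into (−180°, 180°]: 17.08°.
Δφ = 64.50 − 64.73 = -0.23°.
a = sin²(Δφ/2) + cos φ₁ · cos φ₂ · sin²(Δλ/2) = 0.004057.
c = 2·atan2(√a, √(1−a)) = 0.12747 rad → d = 6371·c ≈ 812.12 km.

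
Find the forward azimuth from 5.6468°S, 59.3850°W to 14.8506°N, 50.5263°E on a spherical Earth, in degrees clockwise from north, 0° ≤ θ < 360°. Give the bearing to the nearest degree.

76°

Δλ = 50.5263 − -59.3850 = 109.9113°.
θ = atan2( sin Δλ · cos φ₂ , cos φ₁ · sin φ₂ − sin φ₁ · cos φ₂ · cos Δλ )
  = atan2(0.90882, 0.22266) = 76.233° → normalised to [0°, 360°): 76.233°.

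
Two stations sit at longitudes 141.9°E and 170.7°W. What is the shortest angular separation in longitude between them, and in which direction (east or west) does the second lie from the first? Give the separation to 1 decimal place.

47.4° east

Raw difference: -170.7 − 141.9 = -312.6°.
Normalise into (−180°, 180°]: -312.6° + 360° = 47.4°.
Positive ⇒ the second point lies to the east; separation 47.4°.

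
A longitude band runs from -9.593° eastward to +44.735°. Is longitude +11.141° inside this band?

Yes

Band width going east from -9.593° to +44.735°: ((44.735 − -9.593) mod 360) = 54.328°.
Offset of +11.141° east of the west edge: ((11.141 − -9.593) mod 360) = 20.734°.
20.734° ≤ 54.328° ⇒ inside.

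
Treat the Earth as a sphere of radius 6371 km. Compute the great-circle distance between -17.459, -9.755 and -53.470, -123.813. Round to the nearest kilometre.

9946 km

Δλ = -123.813 − -9.755 = -114.058°.
Δφ = -53.470 − -17.459 = -36.011°.
a = sin²(Δφ/2) + cos φ₁ · cos φ₂ · sin²(Δλ/2) = 0.495198.
c = 2·atan2(√a, √(1−a)) = 1.56119 rad → d = 6371·c ≈ 9946.36 km.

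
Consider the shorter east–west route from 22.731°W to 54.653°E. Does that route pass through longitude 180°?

No

Signed shortest Δλ = ((54.653 − -22.731 + 180) mod 360) − 180 = 77.384°.
Going east by 77.384° from -22.731° reaches +54.653° without touching 180°.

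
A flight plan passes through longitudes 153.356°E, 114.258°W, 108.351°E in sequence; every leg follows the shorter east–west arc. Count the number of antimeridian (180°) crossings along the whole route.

Leg 1: +153.356° → -114.258°, shortest Δλ = 92.386° (east) — crosses 180°.
Leg 2: -114.258° → +108.351°, shortest Δλ = -137.391° (west) — crosses 180°.
Total crossings: 2.

2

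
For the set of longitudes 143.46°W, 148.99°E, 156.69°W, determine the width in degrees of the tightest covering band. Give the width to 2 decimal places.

67.55°

Sort the longitudes: -156.69°, -143.46°, +148.99°.
Eastward gaps between consecutive values (wrapping around): 13.23°, 292.45°, 54.32°.
Largest gap = 292.45° ⇒ minimal covering band is its complement: 360° − 292.45° = 67.55°.
Band runs from +148.99° eastward to -143.46°, crossing the antimeridian.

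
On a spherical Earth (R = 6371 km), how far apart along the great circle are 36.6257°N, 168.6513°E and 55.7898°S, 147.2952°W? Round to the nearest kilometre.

Δλ = -147.2952 − 168.6513 = -315.9465°; wrapped into (−180°, 180°]: 44.0535°.
Δφ = -55.7898 − 36.6257 = -92.4155°.
a = sin²(Δφ/2) + cos φ₁ · cos φ₂ · sin²(Δλ/2) = 0.584539.
c = 2·atan2(√a, √(1−a)) = 1.74069 rad → d = 6371·c ≈ 11089.94 km.

11090 km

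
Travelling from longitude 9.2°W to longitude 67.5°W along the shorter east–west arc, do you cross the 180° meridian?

Signed shortest Δλ = ((-67.5 − -9.2 + 180) mod 360) − 180 = -58.3°.
Going west by 58.3° from -9.2° reaches -67.5° without touching 180°.

No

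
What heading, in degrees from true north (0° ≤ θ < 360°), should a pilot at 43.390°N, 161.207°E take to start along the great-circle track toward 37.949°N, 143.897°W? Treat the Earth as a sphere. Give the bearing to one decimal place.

78.1°

Δλ = -143.897 − 161.207 = -305.104°; wrapped into (−180°, 180°]: 54.896°.
θ = atan2( sin Δλ · cos φ₂ , cos φ₁ · sin φ₂ − sin φ₁ · cos φ₂ · cos Δλ )
  = atan2(0.64513, 0.13537) = 78.149° → normalised to [0°, 360°): 78.149°.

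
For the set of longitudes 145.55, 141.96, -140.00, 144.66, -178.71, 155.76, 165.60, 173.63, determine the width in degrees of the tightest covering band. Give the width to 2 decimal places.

78.04°

Sort the longitudes: -178.71°, -140.00°, +141.96°, +144.66°, +145.55°, +155.76°, +165.60°, +173.63°.
Eastward gaps between consecutive values (wrapping around): 38.71°, 281.96°, 2.70°, 0.89°, 10.21°, 9.84°, 8.03°, 7.66°.
Largest gap = 281.96° ⇒ minimal covering band is its complement: 360° − 281.96° = 78.04°.
Band runs from +141.96° eastward to -140.00°, crossing the antimeridian.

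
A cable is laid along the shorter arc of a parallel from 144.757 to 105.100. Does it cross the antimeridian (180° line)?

No

Signed shortest Δλ = ((105.100 − 144.757 + 180) mod 360) − 180 = -39.657°.
Going west by 39.657° from +144.757° reaches +105.100° without touching 180°.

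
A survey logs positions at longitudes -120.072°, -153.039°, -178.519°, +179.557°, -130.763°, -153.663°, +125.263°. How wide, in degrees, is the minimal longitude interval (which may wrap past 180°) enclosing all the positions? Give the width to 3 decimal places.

114.665°

Sort the longitudes: -178.519°, -153.663°, -153.039°, -130.763°, -120.072°, +125.263°, +179.557°.
Eastward gaps between consecutive values (wrapping around): 24.856°, 0.624°, 22.276°, 10.691°, 245.335°, 54.294°, 1.924°.
Largest gap = 245.335° ⇒ minimal covering band is its complement: 360° − 245.335° = 114.665°.
Band runs from +125.263° eastward to -120.072°, crossing the antimeridian.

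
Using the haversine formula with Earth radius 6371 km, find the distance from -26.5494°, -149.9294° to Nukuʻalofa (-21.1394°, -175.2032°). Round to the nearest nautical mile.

Δλ = -175.2032 − -149.9294 = -25.2738°.
Δφ = -21.1394 − -26.5494 = 5.4100°.
a = sin²(Δφ/2) + cos φ₁ · cos φ₂ · sin²(Δλ/2) = 0.042160.
c = 2·atan2(√a, √(1−a)) = 0.41360 rad → d = 6371·c ≈ 2635.05 km ≈ 1422.81 nmi.

1423 nmi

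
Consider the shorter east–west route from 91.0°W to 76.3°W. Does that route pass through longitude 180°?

No

Signed shortest Δλ = ((-76.3 − -91.0 + 180) mod 360) − 180 = 14.7°.
Going east by 14.7° from -91.0° reaches -76.3° without touching 180°.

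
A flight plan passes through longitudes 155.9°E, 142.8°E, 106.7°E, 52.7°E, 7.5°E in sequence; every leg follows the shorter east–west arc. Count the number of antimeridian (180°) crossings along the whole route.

0

Leg 1: +155.9° → +142.8°, shortest Δλ = -13.1° (west) — does not cross 180°.
Leg 2: +142.8° → +106.7°, shortest Δλ = -36.1° (west) — does not cross 180°.
Leg 3: +106.7° → +52.7°, shortest Δλ = -54.0° (west) — does not cross 180°.
Leg 4: +52.7° → +7.5°, shortest Δλ = -45.2° (west) — does not cross 180°.
Total crossings: 0.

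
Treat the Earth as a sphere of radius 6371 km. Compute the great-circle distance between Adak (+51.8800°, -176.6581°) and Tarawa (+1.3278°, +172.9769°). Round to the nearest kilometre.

5704 km

Δλ = 172.9769 − -176.6581 = 349.6350°; wrapped into (−180°, 180°]: -10.3650°.
Δφ = 1.3278 − 51.8800 = -50.5522°.
a = sin²(Δφ/2) + cos φ₁ · cos φ₂ · sin²(Δλ/2) = 0.187348.
c = 2·atan2(√a, √(1−a)) = 0.89528 rad → d = 6371·c ≈ 5703.80 km.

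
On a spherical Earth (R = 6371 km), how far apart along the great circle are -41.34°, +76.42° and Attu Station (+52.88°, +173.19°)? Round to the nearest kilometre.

Δλ = 173.19 − 76.42 = 96.77°.
Δφ = 52.88 − -41.34 = 94.22°.
a = sin²(Δφ/2) + cos φ₁ · cos φ₂ · sin²(Δλ/2) = 0.790049.
c = 2·atan2(√a, √(1−a)) = 2.18965 rad → d = 6371·c ≈ 13950.24 km.

13950 km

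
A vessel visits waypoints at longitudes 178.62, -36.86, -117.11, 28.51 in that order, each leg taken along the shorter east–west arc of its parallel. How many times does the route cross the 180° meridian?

Leg 1: +178.62° → -36.86°, shortest Δλ = 144.52° (east) — crosses 180°.
Leg 2: -36.86° → -117.11°, shortest Δλ = -80.25° (west) — does not cross 180°.
Leg 3: -117.11° → +28.51°, shortest Δλ = 145.62° (east) — does not cross 180°.
Total crossings: 1.

1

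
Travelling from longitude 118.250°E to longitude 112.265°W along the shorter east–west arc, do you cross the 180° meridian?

Naïve |-112.265 − 118.250| = 230.515° > 180°, so the shorter arc goes the other way round — across 180°.
Signed shortest Δλ = ((-112.265 − 118.250 + 180) mod 360) − 180 = 129.485°.
Going east by 129.485° from +118.250° passes through 180° before reaching -112.265°.

Yes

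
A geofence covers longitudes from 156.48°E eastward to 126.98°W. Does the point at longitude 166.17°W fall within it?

Yes

Band width going east from +156.48° to -126.98°: ((-126.98 − 156.48) mod 360) = 76.54°.
Offset of -166.17° east of the west edge: ((-166.17 − 156.48) mod 360) = 37.35°.
37.35° ≤ 76.54° ⇒ inside.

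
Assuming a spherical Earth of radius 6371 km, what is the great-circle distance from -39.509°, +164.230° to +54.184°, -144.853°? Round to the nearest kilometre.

Δλ = -144.853 − 164.230 = -309.083°; wrapped into (−180°, 180°]: 50.917°.
Δφ = 54.184 − -39.509 = 93.693°.
a = sin²(Δφ/2) + cos φ₁ · cos φ₂ · sin²(Δλ/2) = 0.615629.
c = 2·atan2(√a, √(1−a)) = 1.80417 rad → d = 6371·c ≈ 11494.35 km.

11494 km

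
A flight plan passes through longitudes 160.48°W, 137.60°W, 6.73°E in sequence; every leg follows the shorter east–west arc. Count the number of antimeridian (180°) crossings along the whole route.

0

Leg 1: -160.48° → -137.60°, shortest Δλ = 22.88° (east) — does not cross 180°.
Leg 2: -137.60° → +6.73°, shortest Δλ = 144.33° (east) — does not cross 180°.
Total crossings: 0.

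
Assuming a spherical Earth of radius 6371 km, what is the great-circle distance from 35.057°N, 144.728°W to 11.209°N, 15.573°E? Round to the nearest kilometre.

Δλ = 15.573 − -144.728 = 160.301°.
Δφ = 11.209 − 35.057 = -23.848°.
a = sin²(Δφ/2) + cos φ₁ · cos φ₂ · sin²(Δλ/2) = 0.822159.
c = 2·atan2(√a, √(1−a)) = 2.27093 rad → d = 6371·c ≈ 14468.09 km.

14468 km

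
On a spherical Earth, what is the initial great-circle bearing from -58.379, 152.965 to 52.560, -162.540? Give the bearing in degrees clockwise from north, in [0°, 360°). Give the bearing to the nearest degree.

28°

Δλ = -162.540 − 152.965 = -315.505°; wrapped into (−180°, 180°]: 44.495°.
θ = atan2( sin Δλ · cos φ₂ , cos φ₁ · sin φ₂ − sin φ₁ · cos φ₂ · cos Δλ )
  = atan2(0.42607, 0.78555) = 28.474° → normalised to [0°, 360°): 28.474°.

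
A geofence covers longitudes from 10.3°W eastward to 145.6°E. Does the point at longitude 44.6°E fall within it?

Band width going east from -10.3° to +145.6°: ((145.6 − -10.3) mod 360) = 155.9°.
Offset of +44.6° east of the west edge: ((44.6 − -10.3) mod 360) = 54.9°.
54.9° ≤ 155.9° ⇒ inside.

Yes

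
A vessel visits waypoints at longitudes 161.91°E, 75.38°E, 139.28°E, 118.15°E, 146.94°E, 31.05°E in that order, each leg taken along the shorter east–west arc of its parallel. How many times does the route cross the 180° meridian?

Leg 1: +161.91° → +75.38°, shortest Δλ = -86.53° (west) — does not cross 180°.
Leg 2: +75.38° → +139.28°, shortest Δλ = 63.9° (east) — does not cross 180°.
Leg 3: +139.28° → +118.15°, shortest Δλ = -21.13° (west) — does not cross 180°.
Leg 4: +118.15° → +146.94°, shortest Δλ = 28.79° (east) — does not cross 180°.
Leg 5: +146.94° → +31.05°, shortest Δλ = -115.89° (west) — does not cross 180°.
Total crossings: 0.

0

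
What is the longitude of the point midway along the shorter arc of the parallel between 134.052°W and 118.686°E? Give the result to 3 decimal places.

172.317°E

Signed shortest Δλ from -134.052° to +118.686° is -107.262°.
Midpoint longitude = -134.052° + (-107.262°)/2 = -134.052° − 53.631° = -187.683°.
Normalise into (−180°, 180°]: +172.317°.
(The naïve average (-134.052 + +118.686)/2 = -7.683° is on the wrong side of the globe.)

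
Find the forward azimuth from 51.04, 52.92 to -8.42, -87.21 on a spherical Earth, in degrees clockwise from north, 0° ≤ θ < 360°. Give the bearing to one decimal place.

308.2°

Δλ = -87.21 − 52.92 = -140.13°.
θ = atan2( sin Δλ · cos φ₂ , cos φ₁ · sin φ₂ − sin φ₁ · cos φ₂ · cos Δλ )
  = atan2(-0.63414, 0.49829) = -51.840° → normalised to [0°, 360°): 308.160°.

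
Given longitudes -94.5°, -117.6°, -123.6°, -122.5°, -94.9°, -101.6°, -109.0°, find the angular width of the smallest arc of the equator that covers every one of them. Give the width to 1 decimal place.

Sort the longitudes: -123.6°, -122.5°, -117.6°, -109.0°, -101.6°, -94.9°, -94.5°.
Eastward gaps between consecutive values (wrapping around): 1.1°, 4.9°, 8.6°, 7.4°, 6.7°, 0.4°, 330.9°.
Largest gap = 330.9° ⇒ minimal covering band is its complement: 360° − 330.9° = 29.1°.
Band runs from -123.6° eastward to -94.5°.

29.1°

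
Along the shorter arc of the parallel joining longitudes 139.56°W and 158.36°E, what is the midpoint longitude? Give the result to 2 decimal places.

170.60°W

Signed shortest Δλ from -139.56° to +158.36° is -62.08°.
Midpoint longitude = -139.56° + (-62.08°)/2 = -139.56° − 31.04° = -170.60°.
(The naïve average (-139.56 + +158.36)/2 = 9.4° is on the wrong side of the globe.)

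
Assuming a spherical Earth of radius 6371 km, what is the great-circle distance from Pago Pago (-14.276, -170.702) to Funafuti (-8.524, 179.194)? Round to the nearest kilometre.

Δλ = 179.194 − -170.702 = 349.896°; wrapped into (−180°, 180°]: -10.104°.
Δφ = -8.524 − -14.276 = 5.752°.
a = sin²(Δφ/2) + cos φ₁ · cos φ₂ · sin²(Δλ/2) = 0.009950.
c = 2·atan2(√a, √(1−a)) = 0.19983 rad → d = 6371·c ≈ 1273.10 km.

1273 km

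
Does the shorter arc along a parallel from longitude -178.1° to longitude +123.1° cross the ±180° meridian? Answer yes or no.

Naïve |123.1 − -178.1| = 301.2° > 180°, so the shorter arc goes the other way round — across 180°.
Signed shortest Δλ = ((123.1 − -178.1 + 180) mod 360) − 180 = -58.8°.
Going west by 58.8° from -178.1° passes through 180° before reaching +123.1°.

Yes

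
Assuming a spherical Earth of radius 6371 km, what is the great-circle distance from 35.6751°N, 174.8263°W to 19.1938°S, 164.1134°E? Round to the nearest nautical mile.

3505 nmi

Δλ = 164.1134 − -174.8263 = 338.9397°; wrapped into (−180°, 180°]: -21.0603°.
Δφ = -19.1938 − 35.6751 = -54.8689°.
a = sin²(Δφ/2) + cos φ₁ · cos φ₂ · sin²(Δλ/2) = 0.237898.
c = 2·atan2(√a, √(1−a)) = 1.01902 rad → d = 6371·c ≈ 6492.15 km ≈ 3505.48 nmi.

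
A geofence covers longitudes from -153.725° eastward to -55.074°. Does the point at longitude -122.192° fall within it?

Band width going east from -153.725° to -55.074°: ((-55.074 − -153.725) mod 360) = 98.651°.
Offset of -122.192° east of the west edge: ((-122.192 − -153.725) mod 360) = 31.533°.
31.533° ≤ 98.651° ⇒ inside.

Yes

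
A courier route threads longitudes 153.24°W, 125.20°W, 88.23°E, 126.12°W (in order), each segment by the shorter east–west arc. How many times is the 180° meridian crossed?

Leg 1: -153.24° → -125.20°, shortest Δλ = 28.04° (east) — does not cross 180°.
Leg 2: -125.20° → +88.23°, shortest Δλ = -146.57° (west) — crosses 180°.
Leg 3: +88.23° → -126.12°, shortest Δλ = 145.65° (east) — crosses 180°.
Total crossings: 2.

2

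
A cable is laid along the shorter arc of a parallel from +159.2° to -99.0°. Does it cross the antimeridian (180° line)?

Yes

Naïve |-99.0 − 159.2| = 258.2° > 180°, so the shorter arc goes the other way round — across 180°.
Signed shortest Δλ = ((-99.0 − 159.2 + 180) mod 360) − 180 = 101.8°.
Going east by 101.8° from +159.2° passes through 180° before reaching -99.0°.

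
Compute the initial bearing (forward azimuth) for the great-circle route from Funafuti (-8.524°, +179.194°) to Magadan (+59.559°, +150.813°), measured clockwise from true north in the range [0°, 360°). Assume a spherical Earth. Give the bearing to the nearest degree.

Δλ = 150.813 − 179.194 = -28.381°.
θ = atan2( sin Δλ · cos φ₂ , cos φ₁ · sin φ₂ − sin φ₁ · cos φ₂ · cos Δλ )
  = atan2(-0.24083, 0.91870) = -14.689° → normalised to [0°, 360°): 345.311°.

345°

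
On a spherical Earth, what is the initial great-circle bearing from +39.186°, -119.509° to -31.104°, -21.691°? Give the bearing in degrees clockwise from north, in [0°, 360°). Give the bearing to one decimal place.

Δλ = -21.691 − -119.509 = 97.818°.
θ = atan2( sin Δλ · cos φ₂ , cos φ₁ · sin φ₂ − sin φ₁ · cos φ₂ · cos Δλ )
  = atan2(0.84827, -0.32682) = 111.071° → normalised to [0°, 360°): 111.071°.

111.1°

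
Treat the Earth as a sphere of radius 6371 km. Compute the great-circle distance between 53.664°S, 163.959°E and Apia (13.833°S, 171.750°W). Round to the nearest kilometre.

Δλ = -171.750 − 163.959 = -335.709°; wrapped into (−180°, 180°]: 24.291°.
Δφ = -13.833 − -53.664 = 39.831°.
a = sin²(Δφ/2) + cos φ₁ · cos φ₂ · sin²(Δλ/2) = 0.141499.
c = 2·atan2(√a, √(1−a)) = 0.77131 rad → d = 6371·c ≈ 4913.98 km.

4914 km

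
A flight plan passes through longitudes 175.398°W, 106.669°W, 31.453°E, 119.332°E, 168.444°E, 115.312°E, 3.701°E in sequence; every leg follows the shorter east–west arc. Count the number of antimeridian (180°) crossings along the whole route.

0

Leg 1: -175.398° → -106.669°, shortest Δλ = 68.729° (east) — does not cross 180°.
Leg 2: -106.669° → +31.453°, shortest Δλ = 138.122° (east) — does not cross 180°.
Leg 3: +31.453° → +119.332°, shortest Δλ = 87.879° (east) — does not cross 180°.
Leg 4: +119.332° → +168.444°, shortest Δλ = 49.112° (east) — does not cross 180°.
Leg 5: +168.444° → +115.312°, shortest Δλ = -53.132° (west) — does not cross 180°.
Leg 6: +115.312° → +3.701°, shortest Δλ = -111.611° (west) — does not cross 180°.
Total crossings: 0.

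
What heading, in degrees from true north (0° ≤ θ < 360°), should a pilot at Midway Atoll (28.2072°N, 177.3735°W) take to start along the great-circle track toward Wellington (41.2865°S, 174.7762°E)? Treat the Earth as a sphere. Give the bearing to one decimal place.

Δλ = 174.7762 − -177.3735 = 352.1497°; wrapped into (−180°, 180°]: -7.8503°.
θ = atan2( sin Δλ · cos φ₂ , cos φ₁ · sin φ₂ − sin φ₁ · cos φ₂ · cos Δλ )
  = atan2(-0.10263, -0.93331) = -173.725° → normalised to [0°, 360°): 186.275°.

186.3°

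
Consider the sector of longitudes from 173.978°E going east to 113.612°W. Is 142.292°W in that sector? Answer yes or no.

Yes

Band width going east from +173.978° to -113.612°: ((-113.612 − 173.978) mod 360) = 72.410°.
Offset of -142.292° east of the west edge: ((-142.292 − 173.978) mod 360) = 43.730°.
43.730° ≤ 72.410° ⇒ inside.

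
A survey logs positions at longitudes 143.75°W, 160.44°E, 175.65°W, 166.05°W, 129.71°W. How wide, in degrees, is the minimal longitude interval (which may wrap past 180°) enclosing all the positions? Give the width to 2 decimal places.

Sort the longitudes: -175.65°, -166.05°, -143.75°, -129.71°, +160.44°.
Eastward gaps between consecutive values (wrapping around): 9.60°, 22.30°, 14.04°, 290.15°, 23.91°.
Largest gap = 290.15° ⇒ minimal covering band is its complement: 360° − 290.15° = 69.85°.
Band runs from +160.44° eastward to -129.71°, crossing the antimeridian.

69.85°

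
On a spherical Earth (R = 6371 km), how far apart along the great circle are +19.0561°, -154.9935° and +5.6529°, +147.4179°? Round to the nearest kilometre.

6401 km

Δλ = 147.4179 − -154.9935 = 302.4114°; wrapped into (−180°, 180°]: -57.5886°.
Δφ = 5.6529 − 19.0561 = -13.4032°.
a = sin²(Δφ/2) + cos φ₁ · cos φ₂ · sin²(Δλ/2) = 0.231841.
c = 2·atan2(√a, √(1−a)) = 1.00473 rad → d = 6371·c ≈ 6401.12 km.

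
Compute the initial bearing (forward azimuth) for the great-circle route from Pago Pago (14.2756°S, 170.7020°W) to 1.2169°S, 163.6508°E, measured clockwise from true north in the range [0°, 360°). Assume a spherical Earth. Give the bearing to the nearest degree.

Δλ = 163.6508 − -170.7020 = 334.3528°; wrapped into (−180°, 180°]: -25.6472°.
θ = atan2( sin Δλ · cos φ₂ , cos φ₁ · sin φ₂ − sin φ₁ · cos φ₂ · cos Δλ )
  = atan2(-0.43273, 0.20166) = -65.014° → normalised to [0°, 360°): 294.986°.

295°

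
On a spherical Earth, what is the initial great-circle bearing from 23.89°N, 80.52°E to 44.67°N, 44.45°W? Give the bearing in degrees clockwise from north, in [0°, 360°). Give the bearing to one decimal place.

Δλ = -44.45 − 80.52 = -124.97°.
θ = atan2( sin Δλ · cos φ₂ , cos φ₁ · sin φ₂ − sin φ₁ · cos φ₂ · cos Δλ )
  = atan2(-0.58277, 0.80786) = -35.806° → normalised to [0°, 360°): 324.194°.

324.2°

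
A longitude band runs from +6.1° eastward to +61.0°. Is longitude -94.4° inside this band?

No

Band width going east from +6.1° to +61.0°: ((61.0 − 6.1) mod 360) = 54.9°.
Offset of -94.4° east of the west edge: ((-94.4 − 6.1) mod 360) = 259.5°.
259.5° > 54.9° ⇒ outside.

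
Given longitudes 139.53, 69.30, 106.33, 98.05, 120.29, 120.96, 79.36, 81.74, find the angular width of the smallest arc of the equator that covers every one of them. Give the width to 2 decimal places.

Sort the longitudes: +69.30°, +79.36°, +81.74°, +98.05°, +106.33°, +120.29°, +120.96°, +139.53°.
Eastward gaps between consecutive values (wrapping around): 10.06°, 2.38°, 16.31°, 8.28°, 13.96°, 0.67°, 18.57°, 289.77°.
Largest gap = 289.77° ⇒ minimal covering band is its complement: 360° − 289.77° = 70.23°.
Band runs from +69.30° eastward to +139.53°.

70.23°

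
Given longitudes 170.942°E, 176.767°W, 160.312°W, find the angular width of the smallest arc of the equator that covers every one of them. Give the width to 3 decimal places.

Sort the longitudes: -176.767°, -160.312°, +170.942°.
Eastward gaps between consecutive values (wrapping around): 16.455°, 331.254°, 12.291°.
Largest gap = 331.254° ⇒ minimal covering band is its complement: 360° − 331.254° = 28.746°.
Band runs from +170.942° eastward to -160.312°, crossing the antimeridian.

28.746°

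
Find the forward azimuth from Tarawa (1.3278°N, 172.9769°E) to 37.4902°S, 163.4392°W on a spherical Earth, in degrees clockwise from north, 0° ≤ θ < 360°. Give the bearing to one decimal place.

Δλ = -163.4392 − 172.9769 = -336.4161°; wrapped into (−180°, 180°]: 23.5839°.
θ = atan2( sin Δλ · cos φ₂ , cos φ₁ · sin φ₂ − sin φ₁ · cos φ₂ · cos Δλ )
  = atan2(0.31746, -0.62531) = 153.084° → normalised to [0°, 360°): 153.084°.

153.1°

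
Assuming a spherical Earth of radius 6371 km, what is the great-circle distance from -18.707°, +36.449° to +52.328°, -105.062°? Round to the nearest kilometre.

Δλ = -105.062 − 36.449 = -141.511°.
Δφ = 52.328 − -18.707 = 71.035°.
a = sin²(Δφ/2) + cos φ₁ · cos φ₂ · sin²(Δλ/2) = 0.853475.
c = 2·atan2(√a, √(1−a)) = 2.35597 rad → d = 6371·c ≈ 15009.90 km.

15010 km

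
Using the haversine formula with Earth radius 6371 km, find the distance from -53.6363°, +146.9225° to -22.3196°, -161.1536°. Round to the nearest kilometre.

Δλ = -161.1536 − 146.9225 = -308.0761°; wrapped into (−180°, 180°]: 51.9239°.
Δφ = -22.3196 − -53.6363 = 31.3167°.
a = sin²(Δφ/2) + cos φ₁ · cos φ₂ · sin²(Δλ/2) = 0.177962.
c = 2·atan2(√a, √(1−a)) = 0.87098 rad → d = 6371·c ≈ 5549.02 km.

5549 km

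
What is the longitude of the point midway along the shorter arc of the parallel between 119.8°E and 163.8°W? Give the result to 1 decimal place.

158.0°E

Signed shortest Δλ from +119.8° to -163.8° is +76.4°.
Midpoint longitude = +119.8° + (+76.4°)/2 = +119.8° + 38.2° = +158.0°.
(The naïve average (+119.8 + -163.8)/2 = -22.0° is on the wrong side of the globe.)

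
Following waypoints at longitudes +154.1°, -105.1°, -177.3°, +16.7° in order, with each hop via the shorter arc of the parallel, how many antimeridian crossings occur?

Leg 1: +154.1° → -105.1°, shortest Δλ = 100.8° (east) — crosses 180°.
Leg 2: -105.1° → -177.3°, shortest Δλ = -72.2° (west) — does not cross 180°.
Leg 3: -177.3° → +16.7°, shortest Δλ = -166.0° (west) — crosses 180°.
Total crossings: 2.

2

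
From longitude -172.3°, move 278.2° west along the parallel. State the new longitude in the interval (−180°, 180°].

Start at -172.3°; shift −278.2° → -450.5°.
-450.5° lies outside (−180°, 180°]; add 360° → -90.5°.

-90.5°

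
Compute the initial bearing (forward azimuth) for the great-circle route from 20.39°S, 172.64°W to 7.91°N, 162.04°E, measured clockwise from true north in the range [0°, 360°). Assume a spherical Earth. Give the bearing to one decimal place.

316.1°

Δλ = 162.04 − -172.64 = 334.68°; wrapped into (−180°, 180°]: -25.32°.
θ = atan2( sin Δλ · cos φ₂ , cos φ₁ · sin φ₂ − sin φ₁ · cos φ₂ · cos Δλ )
  = atan2(-0.42360, 0.44094) = -43.852° → normalised to [0°, 360°): 316.148°.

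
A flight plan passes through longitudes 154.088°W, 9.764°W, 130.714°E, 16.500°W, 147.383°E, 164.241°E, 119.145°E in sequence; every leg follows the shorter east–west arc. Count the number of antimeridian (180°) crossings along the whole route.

Leg 1: -154.088° → -9.764°, shortest Δλ = 144.324° (east) — does not cross 180°.
Leg 2: -9.764° → +130.714°, shortest Δλ = 140.478° (east) — does not cross 180°.
Leg 3: +130.714° → -16.500°, shortest Δλ = -147.214° (west) — does not cross 180°.
Leg 4: -16.500° → +147.383°, shortest Δλ = 163.883° (east) — does not cross 180°.
Leg 5: +147.383° → +164.241°, shortest Δλ = 16.858° (east) — does not cross 180°.
Leg 6: +164.241° → +119.145°, shortest Δλ = -45.096° (west) — does not cross 180°.
Total crossings: 0.

0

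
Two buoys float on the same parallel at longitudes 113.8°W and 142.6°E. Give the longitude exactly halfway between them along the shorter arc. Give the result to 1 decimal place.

Signed shortest Δλ from -113.8° to +142.6° is -103.6°.
Midpoint longitude = -113.8° + (-103.6°)/2 = -113.8° − 51.8° = -165.6°.
(The naïve average (-113.8 + +142.6)/2 = 14.4° is on the wrong side of the globe.)

165.6°W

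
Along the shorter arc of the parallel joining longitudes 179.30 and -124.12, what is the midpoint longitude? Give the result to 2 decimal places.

-152.41°

Signed shortest Δλ from +179.30° to -124.12° is +56.58°.
Midpoint longitude = +179.30° + (+56.58°)/2 = +179.30° + 28.29° = +207.59°.
Normalise into (−180°, 180°]: -152.41°.
(The naïve average (+179.30 + -124.12)/2 = 27.59° is on the wrong side of the globe.)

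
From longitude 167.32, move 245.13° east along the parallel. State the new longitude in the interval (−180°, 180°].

Start at +167.32°; shift +245.13° → +412.45°.
+412.45° lies outside (−180°, 180°]; subtract 360° → +52.45°.

+52.45°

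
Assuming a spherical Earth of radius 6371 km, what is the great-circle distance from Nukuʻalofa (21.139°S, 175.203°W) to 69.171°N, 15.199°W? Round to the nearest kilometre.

14505 km

Δλ = -15.199 − -175.203 = 160.004°.
Δφ = 69.171 − -21.139 = 90.310°.
a = sin²(Δφ/2) + cos φ₁ · cos φ₂ · sin²(Δλ/2) = 0.824361.
c = 2·atan2(√a, √(1−a)) = 2.27670 rad → d = 6371·c ≈ 14504.86 km.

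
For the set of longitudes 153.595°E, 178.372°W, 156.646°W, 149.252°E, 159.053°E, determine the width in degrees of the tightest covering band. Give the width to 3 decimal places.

Sort the longitudes: -178.372°, -156.646°, +149.252°, +153.595°, +159.053°.
Eastward gaps between consecutive values (wrapping around): 21.726°, 305.898°, 4.343°, 5.458°, 22.575°.
Largest gap = 305.898° ⇒ minimal covering band is its complement: 360° − 305.898° = 54.102°.
Band runs from +149.252° eastward to -156.646°, crossing the antimeridian.

54.102°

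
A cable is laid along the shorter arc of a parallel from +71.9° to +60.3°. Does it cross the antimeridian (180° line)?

No

Signed shortest Δλ = ((60.3 − 71.9 + 180) mod 360) − 180 = -11.6°.
Going west by 11.6° from +71.9° reaches +60.3° without touching 180°.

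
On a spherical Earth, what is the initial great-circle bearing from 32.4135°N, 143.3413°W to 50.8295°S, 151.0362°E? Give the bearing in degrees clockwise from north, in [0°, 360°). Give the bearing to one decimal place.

215.9°

Δλ = 151.0362 − -143.3413 = 294.3775°; wrapped into (−180°, 180°]: -65.6225°.
θ = atan2( sin Δλ · cos φ₂ , cos φ₁ · sin φ₂ − sin φ₁ · cos φ₂ · cos Δλ )
  = atan2(-0.57532, -0.79423) = -144.081° → normalised to [0°, 360°): 215.919°.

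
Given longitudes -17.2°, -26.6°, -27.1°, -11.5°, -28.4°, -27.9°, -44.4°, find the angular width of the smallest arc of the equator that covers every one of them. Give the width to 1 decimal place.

Sort the longitudes: -44.4°, -28.4°, -27.9°, -27.1°, -26.6°, -17.2°, -11.5°.
Eastward gaps between consecutive values (wrapping around): 16.0°, 0.5°, 0.8°, 0.5°, 9.4°, 5.7°, 327.1°.
Largest gap = 327.1° ⇒ minimal covering band is its complement: 360° − 327.1° = 32.9°.
Band runs from -44.4° eastward to -11.5°.

32.9°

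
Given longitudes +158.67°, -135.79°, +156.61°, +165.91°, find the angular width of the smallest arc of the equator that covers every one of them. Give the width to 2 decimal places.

67.60°

Sort the longitudes: -135.79°, +156.61°, +158.67°, +165.91°.
Eastward gaps between consecutive values (wrapping around): 292.40°, 2.06°, 7.24°, 58.30°.
Largest gap = 292.40° ⇒ minimal covering band is its complement: 360° − 292.40° = 67.60°.
Band runs from +156.61° eastward to -135.79°, crossing the antimeridian.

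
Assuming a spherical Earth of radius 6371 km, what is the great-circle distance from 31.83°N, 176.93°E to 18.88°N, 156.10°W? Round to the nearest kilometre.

3056 km

Δλ = -156.10 − 176.93 = -333.03°; wrapped into (−180°, 180°]: 26.97°.
Δφ = 18.88 − 31.83 = -12.95°.
a = sin²(Δφ/2) + cos φ₁ · cos φ₂ · sin²(Δλ/2) = 0.056432.
c = 2·atan2(√a, √(1−a)) = 0.47969 rad → d = 6371·c ≈ 3056.13 km.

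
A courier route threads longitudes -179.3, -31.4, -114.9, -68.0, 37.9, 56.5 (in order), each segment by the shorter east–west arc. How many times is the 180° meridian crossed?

Leg 1: -179.3° → -31.4°, shortest Δλ = 147.9° (east) — does not cross 180°.
Leg 2: -31.4° → -114.9°, shortest Δλ = -83.5° (west) — does not cross 180°.
Leg 3: -114.9° → -68.0°, shortest Δλ = 46.9° (east) — does not cross 180°.
Leg 4: -68.0° → +37.9°, shortest Δλ = 105.9° (east) — does not cross 180°.
Leg 5: +37.9° → +56.5°, shortest Δλ = 18.6° (east) — does not cross 180°.
Total crossings: 0.

0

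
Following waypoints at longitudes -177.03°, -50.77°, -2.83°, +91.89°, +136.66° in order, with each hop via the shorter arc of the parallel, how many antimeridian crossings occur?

Leg 1: -177.03° → -50.77°, shortest Δλ = 126.26° (east) — does not cross 180°.
Leg 2: -50.77° → -2.83°, shortest Δλ = 47.94° (east) — does not cross 180°.
Leg 3: -2.83° → +91.89°, shortest Δλ = 94.72° (east) — does not cross 180°.
Leg 4: +91.89° → +136.66°, shortest Δλ = 44.77° (east) — does not cross 180°.
Total crossings: 0.

0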